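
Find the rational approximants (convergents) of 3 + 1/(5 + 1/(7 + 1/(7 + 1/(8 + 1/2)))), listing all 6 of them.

3/1, 16/5, 115/36, 821/257, 6683/2092, 14187/4441

Using the convergent recurrence p_i = a_i*p_{i-1} + p_{i-2}, q_i = a_i*q_{i-1} + q_{i-2} with p_{-2}=0, p_{-1}=1, q_{-2}=1, q_{-1}=0:
  i=0: a_0=3, p_0 = 3*1 + 0 = 3, q_0 = 3*0 + 1 = 1.
  i=1: a_1=5, p_1 = 5*3 + 1 = 16, q_1 = 5*1 + 0 = 5.
  i=2: a_2=7, p_2 = 7*16 + 3 = 115, q_2 = 7*5 + 1 = 36.
  i=3: a_3=7, p_3 = 7*115 + 16 = 821, q_3 = 7*36 + 5 = 257.
  i=4: a_4=8, p_4 = 8*821 + 115 = 6683, q_4 = 8*257 + 36 = 2092.
  i=5: a_5=2, p_5 = 2*6683 + 821 = 14187, q_5 = 2*2092 + 257 = 4441.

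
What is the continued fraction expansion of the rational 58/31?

Run the Euclidean algorithm on 58 and 31; the successive quotients are the partial quotients a_0, a_1, ... (each step inverts the fractional part left over by the previous one):
  58 = 1*31 + 27, so a_0 = 1.
  31 = 1*27 + 4, so a_1 = 1.
  27 = 6*4 + 3, so a_2 = 6.
  4 = 1*3 + 1, so a_3 = 1.
  3 = 3*1 + 0, so a_4 = 3.
The remainder reaches 0 after 5 divisions, so the expansion has 5 partial quotients, read off in order.

[1; 1, 6, 1, 3]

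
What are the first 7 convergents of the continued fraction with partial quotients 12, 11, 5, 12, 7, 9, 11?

12/1, 133/11, 677/56, 8257/683, 58476/4837, 534541/44216, 5938427/491213

Using the convergent recurrence p_i = a_i*p_{i-1} + p_{i-2}, q_i = a_i*q_{i-1} + q_{i-2} with p_{-2}=0, p_{-1}=1, q_{-2}=1, q_{-1}=0:
  i=0: a_0=12, p_0 = 12*1 + 0 = 12, q_0 = 12*0 + 1 = 1.
  i=1: a_1=11, p_1 = 11*12 + 1 = 133, q_1 = 11*1 + 0 = 11.
  i=2: a_2=5, p_2 = 5*133 + 12 = 677, q_2 = 5*11 + 1 = 56.
  i=3: a_3=12, p_3 = 12*677 + 133 = 8257, q_3 = 12*56 + 11 = 683.
  i=4: a_4=7, p_4 = 7*8257 + 677 = 58476, q_4 = 7*683 + 56 = 4837.
  i=5: a_5=9, p_5 = 9*58476 + 8257 = 534541, q_5 = 9*4837 + 683 = 44216.
  i=6: a_6=11, p_6 = 11*534541 + 58476 = 5938427, q_6 = 11*44216 + 4837 = 491213.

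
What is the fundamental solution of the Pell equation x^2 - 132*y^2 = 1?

(x, y) = (23, 2)

First expand sqrt(132) as a continued fraction. With x_i = (sqrt(132) + m_i)/d_i and (m_0, d_0) = (0, 1): a_0 = floor(sqrt(132)) = 11, since 11^2 = 121 <= 132 < 144 = 12^2.
Iterate m_{i+1} = d_i*a_i - m_i, d_{i+1} = (132 - m_{i+1}^2)/d_i, a_{i+1} = floor((a_0 + m_{i+1})/d_{i+1}):
  m_1 = 1*11 - 0 = 11, d_1 = (132 - 11^2)/1 = 11/1 = 11, a_1 = floor((11 + 11)/11) = 2.
  m_2 = 11*2 - 11 = 11, d_2 = (132 - 11^2)/11 = 11/11 = 1, a_2 = floor((11 + 11)/1) = 22.
  m_3 = 1*22 - 11 = 11, d_3 = (132 - 11^2)/1 = 11/1 = 11: (m_3, d_3) = (m_1, d_1) = (11, 11), so from here the quotients repeat a_1, a_2; the period length is 2.
So sqrt(132) = [11; (2, 22)] with period length k = 2.
k is even, so the fundamental solution of x^2 - 132y^2 = 1 is (p_{k-1}, q_{k-1}) = (p_1, q_1); compute convergents through index 1.
Convergents (p_i = a_i*p_{i-1} + p_{i-2}, q_i = a_i*q_{i-1} + q_{i-2} with p_{-2}=0, p_{-1}=1, q_{-2}=1, q_{-1}=0):
  i=0: a_0=11, p_0 = 11*1 + 0 = 11, q_0 = 11*0 + 1 = 1.
  i=1: a_1=2, p_1 = 2*11 + 1 = 23, q_1 = 2*1 + 0 = 2.
Check: 23^2 - 132*2^2 = 529 - 528 = 1, so (x, y) = (23, 2) solves the equation, and by the theorem it is the least positive solution.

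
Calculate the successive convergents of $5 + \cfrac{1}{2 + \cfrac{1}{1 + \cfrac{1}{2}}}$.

5/1, 11/2, 16/3, 43/8

Using the convergent recurrence p_i = a_i*p_{i-1} + p_{i-2}, q_i = a_i*q_{i-1} + q_{i-2} with p_{-2}=0, p_{-1}=1, q_{-2}=1, q_{-1}=0:
  i=0: a_0=5, p_0 = 5*1 + 0 = 5, q_0 = 5*0 + 1 = 1.
  i=1: a_1=2, p_1 = 2*5 + 1 = 11, q_1 = 2*1 + 0 = 2.
  i=2: a_2=1, p_2 = 1*11 + 5 = 16, q_2 = 1*2 + 1 = 3.
  i=3: a_3=2, p_3 = 2*16 + 11 = 43, q_3 = 2*3 + 2 = 8.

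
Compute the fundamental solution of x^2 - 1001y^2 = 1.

First expand sqrt(1001) as a continued fraction. With x_i = (sqrt(1001) + m_i)/d_i and (m_0, d_0) = (0, 1): a_0 = floor(sqrt(1001)) = 31, since 31^2 = 961 <= 1001 < 1024 = 32^2.
Iterate m_{i+1} = d_i*a_i - m_i, d_{i+1} = (1001 - m_{i+1}^2)/d_i, a_{i+1} = floor((a_0 + m_{i+1})/d_{i+1}):
  m_1 = 1*31 - 0 = 31, d_1 = (1001 - 31^2)/1 = 40/1 = 40, a_1 = floor((31 + 31)/40) = 1.
  m_2 = 40*1 - 31 = 9, d_2 = (1001 - 9^2)/40 = 920/40 = 23, a_2 = floor((31 + 9)/23) = 1.
  m_3 = 23*1 - 9 = 14, d_3 = (1001 - 14^2)/23 = 805/23 = 35, a_3 = floor((31 + 14)/35) = 1.
  m_4 = 35*1 - 14 = 21, d_4 = (1001 - 21^2)/35 = 560/35 = 16, a_4 = floor((31 + 21)/16) = 3.
  m_5 = 16*3 - 21 = 27, d_5 = (1001 - 27^2)/16 = 272/16 = 17, a_5 = floor((31 + 27)/17) = 3.
  m_6 = 17*3 - 27 = 24, d_6 = (1001 - 24^2)/17 = 425/17 = 25, a_6 = floor((31 + 24)/25) = 2.
  m_7 = 25*2 - 24 = 26, d_7 = (1001 - 26^2)/25 = 325/25 = 13, a_7 = floor((31 + 26)/13) = 4.
  m_8 = 13*4 - 26 = 26, d_8 = (1001 - 26^2)/13 = 325/13 = 25, a_8 = floor((31 + 26)/25) = 2.
  m_9 = 25*2 - 26 = 24, d_9 = (1001 - 24^2)/25 = 425/25 = 17, a_9 = floor((31 + 24)/17) = 3.
  m_10 = 17*3 - 24 = 27, d_10 = (1001 - 27^2)/17 = 272/17 = 16, a_10 = floor((31 + 27)/16) = 3.
  m_11 = 16*3 - 27 = 21, d_11 = (1001 - 21^2)/16 = 560/16 = 35, a_11 = floor((31 + 21)/35) = 1.
  m_12 = 35*1 - 21 = 14, d_12 = (1001 - 14^2)/35 = 805/35 = 23, a_12 = floor((31 + 14)/23) = 1.
  m_13 = 23*1 - 14 = 9, d_13 = (1001 - 9^2)/23 = 920/23 = 40, a_13 = floor((31 + 9)/40) = 1.
  m_14 = 40*1 - 9 = 31, d_14 = (1001 - 31^2)/40 = 40/40 = 1, a_14 = floor((31 + 31)/1) = 62.
  m_15 = 1*62 - 31 = 31, d_15 = (1001 - 31^2)/1 = 40/1 = 40: (m_15, d_15) = (m_1, d_1) = (31, 40), so from here the quotients repeat a_1, ..., a_14; the period length is 14.
So sqrt(1001) = [31; (1, 1, 1, 3, 3, 2, 4, 2, 3, 3, 1, 1, 1, 62)] with period length k = 14.
k is even, so the fundamental solution of x^2 - 1001y^2 = 1 is (p_{k-1}, q_{k-1}) = (p_13, q_13); compute convergents through index 13.
Convergents (p_i = a_i*p_{i-1} + p_{i-2}, q_i = a_i*q_{i-1} + q_{i-2} with p_{-2}=0, p_{-1}=1, q_{-2}=1, q_{-1}=0):
  i=0: a_0=31, p_0 = 31*1 + 0 = 31, q_0 = 31*0 + 1 = 1.
  i=1: a_1=1, p_1 = 1*31 + 1 = 32, q_1 = 1*1 + 0 = 1.
  i=2: a_2=1, p_2 = 1*32 + 31 = 63, q_2 = 1*1 + 1 = 2.
  i=3: a_3=1, p_3 = 1*63 + 32 = 95, q_3 = 1*2 + 1 = 3.
  i=4: a_4=3, p_4 = 3*95 + 63 = 348, q_4 = 3*3 + 2 = 11.
  i=5: a_5=3, p_5 = 3*348 + 95 = 1139, q_5 = 3*11 + 3 = 36.
  i=6: a_6=2, p_6 = 2*1139 + 348 = 2626, q_6 = 2*36 + 11 = 83.
  i=7: a_7=4, p_7 = 4*2626 + 1139 = 11643, q_7 = 4*83 + 36 = 368.
  i=8: a_8=2, p_8 = 2*11643 + 2626 = 25912, q_8 = 2*368 + 83 = 819.
  i=9: a_9=3, p_9 = 3*25912 + 11643 = 89379, q_9 = 3*819 + 368 = 2825.
  i=10: a_10=3, p_10 = 3*89379 + 25912 = 294049, q_10 = 3*2825 + 819 = 9294.
  i=11: a_11=1, p_11 = 1*294049 + 89379 = 383428, q_11 = 1*9294 + 2825 = 12119.
  i=12: a_12=1, p_12 = 1*383428 + 294049 = 677477, q_12 = 1*12119 + 9294 = 21413.
  i=13: a_13=1, p_13 = 1*677477 + 383428 = 1060905, q_13 = 1*21413 + 12119 = 33532.
Check: 1060905^2 - 1001*33532^2 = 1125519419025 - 1125519419024 = 1, so (x, y) = (1060905, 33532) solves the equation, and by the theorem it is the least positive solution.

(x, y) = (1060905, 33532)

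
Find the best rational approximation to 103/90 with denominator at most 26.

8/7

Expand x = 103/90 as a continued fraction with the Euclidean algorithm:
  103 = 1*90 + 13, so a_0 = 1.
  90 = 6*13 + 12, so a_1 = 6.
  13 = 1*12 + 1, so a_2 = 1.
  12 = 12*1 + 0, so a_3 = 12.
so x = [1; 6, 1, 12].
Convergents (p_i = a_i*p_{i-1} + p_{i-2}, q_i = a_i*q_{i-1} + q_{i-2} with p_{-2}=0, p_{-1}=1, q_{-2}=1, q_{-1}=0), until the denominator exceeds 26:
  i=0: a_0=1, p_0 = 1*1 + 0 = 1, q_0 = 1*0 + 1 = 1.
  i=1: a_1=6, p_1 = 6*1 + 1 = 7, q_1 = 6*1 + 0 = 6.
  i=2: a_2=1, p_2 = 1*7 + 1 = 8, q_2 = 1*6 + 1 = 7.
  i=3: a_3=12, p_3 = 12*8 + 7 = 103, q_3 = 12*7 + 6 = 90.
q_3 = 90 > 26, so the last convergent with denominator <= 26 is p_2/q_2 = 8/7.
The closest fraction with denominator <= 26 is either p_2/q_2 or the intermediate fraction (k*p_2 + p_1)/(k*q_2 + q_1) with the largest k >= 1 whose denominator stays <= 26; these approach x as k grows, and every other convergent or intermediate fraction in range is farther away.
Largest k: floor((26 - q_1)/q_2) = floor((26 - 6)/7) = 2.
That gives (2*8 + 7)/(2*7 + 6) = 23/20.
Compare the errors: |x - 8/7| = |103*7 - 8*90|/(90*7) = 1/630, and |x - 23/20| = |103*20 - 23*90|/(90*20) = 10/1800.
Cross-multiplying, 1*1800 = 1800 < 6300 = 10*630, so 1/630 is smaller: the convergent 8/7 is closer to x than 23/20.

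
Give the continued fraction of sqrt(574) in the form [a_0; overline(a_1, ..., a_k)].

[23; overline(1, 22, 1, 46)]

Write x_i = (sqrt(574) + m_i)/d_i with (m_0, d_0) = (0, 1). a_0 = floor(sqrt(574)) = 23, since 23^2 = 529 <= 574 < 576 = 24^2.
Iterate m_{i+1} = d_i*a_i - m_i, d_{i+1} = (574 - m_{i+1}^2)/d_i, a_{i+1} = floor((a_0 + m_{i+1})/d_{i+1}):
  m_1 = 1*23 - 0 = 23, d_1 = (574 - 23^2)/1 = 45/1 = 45, a_1 = floor((23 + 23)/45) = 1.
  m_2 = 45*1 - 23 = 22, d_2 = (574 - 22^2)/45 = 90/45 = 2, a_2 = floor((23 + 22)/2) = 22.
  m_3 = 2*22 - 22 = 22, d_3 = (574 - 22^2)/2 = 90/2 = 45, a_3 = floor((23 + 22)/45) = 1.
  m_4 = 45*1 - 22 = 23, d_4 = (574 - 23^2)/45 = 45/45 = 1, a_4 = floor((23 + 23)/1) = 46.
  m_5 = 1*46 - 23 = 23, d_5 = (574 - 23^2)/1 = 45/1 = 45: (m_5, d_5) = (m_1, d_1) = (23, 45), so from here the quotients repeat a_1, ..., a_4; the period length is 4.
Hence the expansion of sqrt(574) is a_0 = 23 followed by the repeating block 1, 22, 1, 46 (period 4).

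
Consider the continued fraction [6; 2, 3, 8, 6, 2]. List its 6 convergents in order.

6/1, 13/2, 45/7, 373/58, 2283/355, 4939/768

Using the convergent recurrence p_i = a_i*p_{i-1} + p_{i-2}, q_i = a_i*q_{i-1} + q_{i-2} with p_{-2}=0, p_{-1}=1, q_{-2}=1, q_{-1}=0:
  i=0: a_0=6, p_0 = 6*1 + 0 = 6, q_0 = 6*0 + 1 = 1.
  i=1: a_1=2, p_1 = 2*6 + 1 = 13, q_1 = 2*1 + 0 = 2.
  i=2: a_2=3, p_2 = 3*13 + 6 = 45, q_2 = 3*2 + 1 = 7.
  i=3: a_3=8, p_3 = 8*45 + 13 = 373, q_3 = 8*7 + 2 = 58.
  i=4: a_4=6, p_4 = 6*373 + 45 = 2283, q_4 = 6*58 + 7 = 355.
  i=5: a_5=2, p_5 = 2*2283 + 373 = 4939, q_5 = 2*355 + 58 = 768.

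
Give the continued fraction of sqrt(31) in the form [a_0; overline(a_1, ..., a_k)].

Write x_i = (sqrt(31) + m_i)/d_i with (m_0, d_0) = (0, 1). a_0 = floor(sqrt(31)) = 5, since 5^2 = 25 <= 31 < 36 = 6^2.
Iterate m_{i+1} = d_i*a_i - m_i, d_{i+1} = (31 - m_{i+1}^2)/d_i, a_{i+1} = floor((a_0 + m_{i+1})/d_{i+1}):
  m_1 = 1*5 - 0 = 5, d_1 = (31 - 5^2)/1 = 6/1 = 6, a_1 = floor((5 + 5)/6) = 1.
  m_2 = 6*1 - 5 = 1, d_2 = (31 - 1^2)/6 = 30/6 = 5, a_2 = floor((5 + 1)/5) = 1.
  m_3 = 5*1 - 1 = 4, d_3 = (31 - 4^2)/5 = 15/5 = 3, a_3 = floor((5 + 4)/3) = 3.
  m_4 = 3*3 - 4 = 5, d_4 = (31 - 5^2)/3 = 6/3 = 2, a_4 = floor((5 + 5)/2) = 5.
  m_5 = 2*5 - 5 = 5, d_5 = (31 - 5^2)/2 = 6/2 = 3, a_5 = floor((5 + 5)/3) = 3.
  m_6 = 3*3 - 5 = 4, d_6 = (31 - 4^2)/3 = 15/3 = 5, a_6 = floor((5 + 4)/5) = 1.
  m_7 = 5*1 - 4 = 1, d_7 = (31 - 1^2)/5 = 30/5 = 6, a_7 = floor((5 + 1)/6) = 1.
  m_8 = 6*1 - 1 = 5, d_8 = (31 - 5^2)/6 = 6/6 = 1, a_8 = floor((5 + 5)/1) = 10.
  m_9 = 1*10 - 5 = 5, d_9 = (31 - 5^2)/1 = 6/1 = 6: (m_9, d_9) = (m_1, d_1) = (5, 6), so from here the quotients repeat a_1, ..., a_8; the period length is 8.
Hence the expansion of sqrt(31) is a_0 = 5 followed by the repeating block 1, 1, 3, 5, 3, 1, 1, 10 (period 8).

[5; overline(1, 1, 3, 5, 3, 1, 1, 10)]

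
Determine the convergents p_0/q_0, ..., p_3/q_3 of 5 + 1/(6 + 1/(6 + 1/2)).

5/1, 31/6, 191/37, 413/80

Using the convergent recurrence p_i = a_i*p_{i-1} + p_{i-2}, q_i = a_i*q_{i-1} + q_{i-2} with p_{-2}=0, p_{-1}=1, q_{-2}=1, q_{-1}=0:
  i=0: a_0=5, p_0 = 5*1 + 0 = 5, q_0 = 5*0 + 1 = 1.
  i=1: a_1=6, p_1 = 6*5 + 1 = 31, q_1 = 6*1 + 0 = 6.
  i=2: a_2=6, p_2 = 6*31 + 5 = 191, q_2 = 6*6 + 1 = 37.
  i=3: a_3=2, p_3 = 2*191 + 31 = 413, q_3 = 2*37 + 6 = 80.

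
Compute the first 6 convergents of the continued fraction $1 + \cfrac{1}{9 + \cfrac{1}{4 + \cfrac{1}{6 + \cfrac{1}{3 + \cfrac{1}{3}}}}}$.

Using the convergent recurrence p_i = a_i*p_{i-1} + p_{i-2}, q_i = a_i*q_{i-1} + q_{i-2} with p_{-2}=0, p_{-1}=1, q_{-2}=1, q_{-1}=0:
  i=0: a_0=1, p_0 = 1*1 + 0 = 1, q_0 = 1*0 + 1 = 1.
  i=1: a_1=9, p_1 = 9*1 + 1 = 10, q_1 = 9*1 + 0 = 9.
  i=2: a_2=4, p_2 = 4*10 + 1 = 41, q_2 = 4*9 + 1 = 37.
  i=3: a_3=6, p_3 = 6*41 + 10 = 256, q_3 = 6*37 + 9 = 231.
  i=4: a_4=3, p_4 = 3*256 + 41 = 809, q_4 = 3*231 + 37 = 730.
  i=5: a_5=3, p_5 = 3*809 + 256 = 2683, q_5 = 3*730 + 231 = 2421.

1/1, 10/9, 41/37, 256/231, 809/730, 2683/2421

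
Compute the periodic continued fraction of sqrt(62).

[7; (1, 6, 1, 14)]

Write x_i = (sqrt(62) + m_i)/d_i with (m_0, d_0) = (0, 1). a_0 = floor(sqrt(62)) = 7, since 7^2 = 49 <= 62 < 64 = 8^2.
Iterate m_{i+1} = d_i*a_i - m_i, d_{i+1} = (62 - m_{i+1}^2)/d_i, a_{i+1} = floor((a_0 + m_{i+1})/d_{i+1}):
  m_1 = 1*7 - 0 = 7, d_1 = (62 - 7^2)/1 = 13/1 = 13, a_1 = floor((7 + 7)/13) = 1.
  m_2 = 13*1 - 7 = 6, d_2 = (62 - 6^2)/13 = 26/13 = 2, a_2 = floor((7 + 6)/2) = 6.
  m_3 = 2*6 - 6 = 6, d_3 = (62 - 6^2)/2 = 26/2 = 13, a_3 = floor((7 + 6)/13) = 1.
  m_4 = 13*1 - 6 = 7, d_4 = (62 - 7^2)/13 = 13/13 = 1, a_4 = floor((7 + 7)/1) = 14.
  m_5 = 1*14 - 7 = 7, d_5 = (62 - 7^2)/1 = 13/1 = 13: (m_5, d_5) = (m_1, d_1) = (7, 13), so from here the quotients repeat a_1, ..., a_4; the period length is 4.
Hence the expansion of sqrt(62) is a_0 = 7 followed by the repeating block 1, 6, 1, 14 (period 4).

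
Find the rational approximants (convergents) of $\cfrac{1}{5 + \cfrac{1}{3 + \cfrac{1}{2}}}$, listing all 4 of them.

0/1, 1/5, 3/16, 7/37

Using the convergent recurrence p_i = a_i*p_{i-1} + p_{i-2}, q_i = a_i*q_{i-1} + q_{i-2} with p_{-2}=0, p_{-1}=1, q_{-2}=1, q_{-1}=0:
  i=0: a_0=0, p_0 = 0*1 + 0 = 0, q_0 = 0*0 + 1 = 1.
  i=1: a_1=5, p_1 = 5*0 + 1 = 1, q_1 = 5*1 + 0 = 5.
  i=2: a_2=3, p_2 = 3*1 + 0 = 3, q_2 = 3*5 + 1 = 16.
  i=3: a_3=2, p_3 = 2*3 + 1 = 7, q_3 = 2*16 + 5 = 37.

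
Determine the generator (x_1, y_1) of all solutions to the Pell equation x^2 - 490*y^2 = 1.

(x, y) = (1039681, 46968)

First expand sqrt(490) as a continued fraction. With x_i = (sqrt(490) + m_i)/d_i and (m_0, d_0) = (0, 1): a_0 = floor(sqrt(490)) = 22, since 22^2 = 484 <= 490 < 529 = 23^2.
Iterate m_{i+1} = d_i*a_i - m_i, d_{i+1} = (490 - m_{i+1}^2)/d_i, a_{i+1} = floor((a_0 + m_{i+1})/d_{i+1}):
  m_1 = 1*22 - 0 = 22, d_1 = (490 - 22^2)/1 = 6/1 = 6, a_1 = floor((22 + 22)/6) = 7.
  m_2 = 6*7 - 22 = 20, d_2 = (490 - 20^2)/6 = 90/6 = 15, a_2 = floor((22 + 20)/15) = 2.
  m_3 = 15*2 - 20 = 10, d_3 = (490 - 10^2)/15 = 390/15 = 26, a_3 = floor((22 + 10)/26) = 1.
  m_4 = 26*1 - 10 = 16, d_4 = (490 - 16^2)/26 = 234/26 = 9, a_4 = floor((22 + 16)/9) = 4.
  m_5 = 9*4 - 16 = 20, d_5 = (490 - 20^2)/9 = 90/9 = 10, a_5 = floor((22 + 20)/10) = 4.
  m_6 = 10*4 - 20 = 20, d_6 = (490 - 20^2)/10 = 90/10 = 9, a_6 = floor((22 + 20)/9) = 4.
  m_7 = 9*4 - 20 = 16, d_7 = (490 - 16^2)/9 = 234/9 = 26, a_7 = floor((22 + 16)/26) = 1.
  m_8 = 26*1 - 16 = 10, d_8 = (490 - 10^2)/26 = 390/26 = 15, a_8 = floor((22 + 10)/15) = 2.
  m_9 = 15*2 - 10 = 20, d_9 = (490 - 20^2)/15 = 90/15 = 6, a_9 = floor((22 + 20)/6) = 7.
  m_10 = 6*7 - 20 = 22, d_10 = (490 - 22^2)/6 = 6/6 = 1, a_10 = floor((22 + 22)/1) = 44.
  m_11 = 1*44 - 22 = 22, d_11 = (490 - 22^2)/1 = 6/1 = 6: (m_11, d_11) = (m_1, d_1) = (22, 6), so from here the quotients repeat a_1, ..., a_10; the period length is 10.
So sqrt(490) = [22; (7, 2, 1, 4, 4, 4, 1, 2, 7, 44)] with period length k = 10.
k is even, so the fundamental solution of x^2 - 490y^2 = 1 is (p_{k-1}, q_{k-1}) = (p_9, q_9); compute convergents through index 9.
Convergents (p_i = a_i*p_{i-1} + p_{i-2}, q_i = a_i*q_{i-1} + q_{i-2} with p_{-2}=0, p_{-1}=1, q_{-2}=1, q_{-1}=0):
  i=0: a_0=22, p_0 = 22*1 + 0 = 22, q_0 = 22*0 + 1 = 1.
  i=1: a_1=7, p_1 = 7*22 + 1 = 155, q_1 = 7*1 + 0 = 7.
  i=2: a_2=2, p_2 = 2*155 + 22 = 332, q_2 = 2*7 + 1 = 15.
  i=3: a_3=1, p_3 = 1*332 + 155 = 487, q_3 = 1*15 + 7 = 22.
  i=4: a_4=4, p_4 = 4*487 + 332 = 2280, q_4 = 4*22 + 15 = 103.
  i=5: a_5=4, p_5 = 4*2280 + 487 = 9607, q_5 = 4*103 + 22 = 434.
  i=6: a_6=4, p_6 = 4*9607 + 2280 = 40708, q_6 = 4*434 + 103 = 1839.
  i=7: a_7=1, p_7 = 1*40708 + 9607 = 50315, q_7 = 1*1839 + 434 = 2273.
  i=8: a_8=2, p_8 = 2*50315 + 40708 = 141338, q_8 = 2*2273 + 1839 = 6385.
  i=9: a_9=7, p_9 = 7*141338 + 50315 = 1039681, q_9 = 7*6385 + 2273 = 46968.
Check: 1039681^2 - 490*46968^2 = 1080936581761 - 1080936581760 = 1, so (x, y) = (1039681, 46968) solves the equation, and by the theorem it is the least positive solution.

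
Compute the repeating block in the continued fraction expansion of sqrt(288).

Write x_i = (sqrt(288) + m_i)/d_i with (m_0, d_0) = (0, 1). a_0 = floor(sqrt(288)) = 16, since 16^2 = 256 <= 288 < 289 = 17^2.
Iterate m_{i+1} = d_i*a_i - m_i, d_{i+1} = (288 - m_{i+1}^2)/d_i, a_{i+1} = floor((a_0 + m_{i+1})/d_{i+1}):
  m_1 = 1*16 - 0 = 16, d_1 = (288 - 16^2)/1 = 32/1 = 32, a_1 = floor((16 + 16)/32) = 1.
  m_2 = 32*1 - 16 = 16, d_2 = (288 - 16^2)/32 = 32/32 = 1, a_2 = floor((16 + 16)/1) = 32.
  m_3 = 1*32 - 16 = 16, d_3 = (288 - 16^2)/1 = 32/1 = 32: (m_3, d_3) = (m_1, d_1) = (16, 32), so from here the quotients repeat a_1, a_2; the period length is 2.
Hence the expansion of sqrt(288) is a_0 = 16 followed by the repeating block 1, 32 (period 2).

[16; (1, 32)]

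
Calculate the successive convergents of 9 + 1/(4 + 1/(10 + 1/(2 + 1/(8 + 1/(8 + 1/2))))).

9/1, 37/4, 379/41, 795/86, 6739/729, 54707/5918, 116153/12565

Using the convergent recurrence p_i = a_i*p_{i-1} + p_{i-2}, q_i = a_i*q_{i-1} + q_{i-2} with p_{-2}=0, p_{-1}=1, q_{-2}=1, q_{-1}=0:
  i=0: a_0=9, p_0 = 9*1 + 0 = 9, q_0 = 9*0 + 1 = 1.
  i=1: a_1=4, p_1 = 4*9 + 1 = 37, q_1 = 4*1 + 0 = 4.
  i=2: a_2=10, p_2 = 10*37 + 9 = 379, q_2 = 10*4 + 1 = 41.
  i=3: a_3=2, p_3 = 2*379 + 37 = 795, q_3 = 2*41 + 4 = 86.
  i=4: a_4=8, p_4 = 8*795 + 379 = 6739, q_4 = 8*86 + 41 = 729.
  i=5: a_5=8, p_5 = 8*6739 + 795 = 54707, q_5 = 8*729 + 86 = 5918.
  i=6: a_6=2, p_6 = 2*54707 + 6739 = 116153, q_6 = 2*5918 + 729 = 12565.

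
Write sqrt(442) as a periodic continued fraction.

Write x_i = (sqrt(442) + m_i)/d_i with (m_0, d_0) = (0, 1). a_0 = floor(sqrt(442)) = 21, since 21^2 = 441 <= 442 < 484 = 22^2.
Iterate m_{i+1} = d_i*a_i - m_i, d_{i+1} = (442 - m_{i+1}^2)/d_i, a_{i+1} = floor((a_0 + m_{i+1})/d_{i+1}):
  m_1 = 1*21 - 0 = 21, d_1 = (442 - 21^2)/1 = 1/1 = 1, a_1 = floor((21 + 21)/1) = 42.
  m_2 = 1*42 - 21 = 21, d_2 = (442 - 21^2)/1 = 1/1 = 1: (m_2, d_2) = (m_1, d_1) = (21, 1), so from here the quotient a_1 repeats; the period length is 1.
Hence the expansion of sqrt(442) is a_0 = 21 followed by the repeating block 42 (period 1).

[21; (42)]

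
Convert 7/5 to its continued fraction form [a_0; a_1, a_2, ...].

Run the Euclidean algorithm on 7 and 5; the successive quotients are the partial quotients a_0, a_1, ... (each step inverts the fractional part left over by the previous one):
  7 = 1*5 + 2, so a_0 = 1.
  5 = 2*2 + 1, so a_1 = 2.
  2 = 2*1 + 0, so a_2 = 2.
The remainder reaches 0 after 3 divisions, so the expansion has 3 partial quotients, read off in order.

[1; 2, 2]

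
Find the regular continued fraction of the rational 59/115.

[0; 1, 1, 18, 1, 2]

Run the Euclidean algorithm on 59 and 115; the successive quotients are the partial quotients a_0, a_1, ... (each step inverts the fractional part left over by the previous one):
  59 = 0*115 + 59, so a_0 = 0.
  115 = 1*59 + 56, so a_1 = 1.
  59 = 1*56 + 3, so a_2 = 1.
  56 = 18*3 + 2, so a_3 = 18.
  3 = 1*2 + 1, so a_4 = 1.
  2 = 2*1 + 0, so a_5 = 2.
The remainder reaches 0 after 6 divisions, so the expansion has 6 partial quotients, read off in order.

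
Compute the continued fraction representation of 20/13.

Run the Euclidean algorithm on 20 and 13; the successive quotients are the partial quotients a_0, a_1, ... (each step inverts the fractional part left over by the previous one):
  20 = 1*13 + 7, so a_0 = 1.
  13 = 1*7 + 6, so a_1 = 1.
  7 = 1*6 + 1, so a_2 = 1.
  6 = 6*1 + 0, so a_3 = 6.
The remainder reaches 0 after 4 divisions, so the expansion has 4 partial quotients, read off in order.

[1; 1, 1, 6]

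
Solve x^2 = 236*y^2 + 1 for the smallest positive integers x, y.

First expand sqrt(236) as a continued fraction. With x_i = (sqrt(236) + m_i)/d_i and (m_0, d_0) = (0, 1): a_0 = floor(sqrt(236)) = 15, since 15^2 = 225 <= 236 < 256 = 16^2.
Iterate m_{i+1} = d_i*a_i - m_i, d_{i+1} = (236 - m_{i+1}^2)/d_i, a_{i+1} = floor((a_0 + m_{i+1})/d_{i+1}):
  m_1 = 1*15 - 0 = 15, d_1 = (236 - 15^2)/1 = 11/1 = 11, a_1 = floor((15 + 15)/11) = 2.
  m_2 = 11*2 - 15 = 7, d_2 = (236 - 7^2)/11 = 187/11 = 17, a_2 = floor((15 + 7)/17) = 1.
  m_3 = 17*1 - 7 = 10, d_3 = (236 - 10^2)/17 = 136/17 = 8, a_3 = floor((15 + 10)/8) = 3.
  m_4 = 8*3 - 10 = 14, d_4 = (236 - 14^2)/8 = 40/8 = 5, a_4 = floor((15 + 14)/5) = 5.
  m_5 = 5*5 - 14 = 11, d_5 = (236 - 11^2)/5 = 115/5 = 23, a_5 = floor((15 + 11)/23) = 1.
  m_6 = 23*1 - 11 = 12, d_6 = (236 - 12^2)/23 = 92/23 = 4, a_6 = floor((15 + 12)/4) = 6.
  m_7 = 4*6 - 12 = 12, d_7 = (236 - 12^2)/4 = 92/4 = 23, a_7 = floor((15 + 12)/23) = 1.
  m_8 = 23*1 - 12 = 11, d_8 = (236 - 11^2)/23 = 115/23 = 5, a_8 = floor((15 + 11)/5) = 5.
  m_9 = 5*5 - 11 = 14, d_9 = (236 - 14^2)/5 = 40/5 = 8, a_9 = floor((15 + 14)/8) = 3.
  m_10 = 8*3 - 14 = 10, d_10 = (236 - 10^2)/8 = 136/8 = 17, a_10 = floor((15 + 10)/17) = 1.
  m_11 = 17*1 - 10 = 7, d_11 = (236 - 7^2)/17 = 187/17 = 11, a_11 = floor((15 + 7)/11) = 2.
  m_12 = 11*2 - 7 = 15, d_12 = (236 - 15^2)/11 = 11/11 = 1, a_12 = floor((15 + 15)/1) = 30.
  m_13 = 1*30 - 15 = 15, d_13 = (236 - 15^2)/1 = 11/1 = 11: (m_13, d_13) = (m_1, d_1) = (15, 11), so from here the quotients repeat a_1, ..., a_12; the period length is 12.
So sqrt(236) = [15; (2, 1, 3, 5, 1, 6, 1, 5, 3, 1, 2, 30)] with period length k = 12.
k is even, so the fundamental solution of x^2 - 236y^2 = 1 is (p_{k-1}, q_{k-1}) = (p_11, q_11); compute convergents through index 11.
Convergents (p_i = a_i*p_{i-1} + p_{i-2}, q_i = a_i*q_{i-1} + q_{i-2} with p_{-2}=0, p_{-1}=1, q_{-2}=1, q_{-1}=0):
  i=0: a_0=15, p_0 = 15*1 + 0 = 15, q_0 = 15*0 + 1 = 1.
  i=1: a_1=2, p_1 = 2*15 + 1 = 31, q_1 = 2*1 + 0 = 2.
  i=2: a_2=1, p_2 = 1*31 + 15 = 46, q_2 = 1*2 + 1 = 3.
  i=3: a_3=3, p_3 = 3*46 + 31 = 169, q_3 = 3*3 + 2 = 11.
  i=4: a_4=5, p_4 = 5*169 + 46 = 891, q_4 = 5*11 + 3 = 58.
  i=5: a_5=1, p_5 = 1*891 + 169 = 1060, q_5 = 1*58 + 11 = 69.
  i=6: a_6=6, p_6 = 6*1060 + 891 = 7251, q_6 = 6*69 + 58 = 472.
  i=7: a_7=1, p_7 = 1*7251 + 1060 = 8311, q_7 = 1*472 + 69 = 541.
  i=8: a_8=5, p_8 = 5*8311 + 7251 = 48806, q_8 = 5*541 + 472 = 3177.
  i=9: a_9=3, p_9 = 3*48806 + 8311 = 154729, q_9 = 3*3177 + 541 = 10072.
  i=10: a_10=1, p_10 = 1*154729 + 48806 = 203535, q_10 = 1*10072 + 3177 = 13249.
  i=11: a_11=2, p_11 = 2*203535 + 154729 = 561799, q_11 = 2*13249 + 10072 = 36570.
Check: 561799^2 - 236*36570^2 = 315618116401 - 315618116400 = 1, so (x, y) = (561799, 36570) solves the equation, and by the theorem it is the least positive solution.

(x, y) = (561799, 36570)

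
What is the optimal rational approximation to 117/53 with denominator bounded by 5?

Expand x = 117/53 as a continued fraction with the Euclidean algorithm:
  117 = 2*53 + 11, so a_0 = 2.
  53 = 4*11 + 9, so a_1 = 4.
  11 = 1*9 + 2, so a_2 = 1.
  9 = 4*2 + 1, so a_3 = 4.
  2 = 2*1 + 0, so a_4 = 2.
so x = [2; 4, 1, 4, 2].
Convergents (p_i = a_i*p_{i-1} + p_{i-2}, q_i = a_i*q_{i-1} + q_{i-2} with p_{-2}=0, p_{-1}=1, q_{-2}=1, q_{-1}=0), until the denominator exceeds 5:
  i=0: a_0=2, p_0 = 2*1 + 0 = 2, q_0 = 2*0 + 1 = 1.
  i=1: a_1=4, p_1 = 4*2 + 1 = 9, q_1 = 4*1 + 0 = 4.
  i=2: a_2=1, p_2 = 1*9 + 2 = 11, q_2 = 1*4 + 1 = 5.
  i=3: a_3=4, p_3 = 4*11 + 9 = 53, q_3 = 4*5 + 4 = 24.
q_3 = 24 > 5, so the last convergent with denominator <= 5 is p_2/q_2 = 11/5.
The closest fraction with denominator <= 5 is either p_2/q_2 or the intermediate fraction (k*p_2 + p_1)/(k*q_2 + q_1) with the largest k >= 1 whose denominator stays <= 5; these approach x as k grows, and every other convergent or intermediate fraction in range is farther away.
Largest k: floor((5 - q_1)/q_2) = floor((5 - 4)/5) = 0.
Since k = 0, no intermediate fraction beyond p_2/q_2 has denominator <= 5, so the convergent 11/5 is the closest (its error is |117*5 - 11*53|/(53*5) = 2/265).

11/5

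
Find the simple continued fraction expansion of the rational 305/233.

Run the Euclidean algorithm on 305 and 233; the successive quotients are the partial quotients a_0, a_1, ... (each step inverts the fractional part left over by the previous one):
  305 = 1*233 + 72, so a_0 = 1.
  233 = 3*72 + 17, so a_1 = 3.
  72 = 4*17 + 4, so a_2 = 4.
  17 = 4*4 + 1, so a_3 = 4.
  4 = 4*1 + 0, so a_4 = 4.
The remainder reaches 0 after 5 divisions, so the expansion has 5 partial quotients, read off in order.

[1; 3, 4, 4, 4]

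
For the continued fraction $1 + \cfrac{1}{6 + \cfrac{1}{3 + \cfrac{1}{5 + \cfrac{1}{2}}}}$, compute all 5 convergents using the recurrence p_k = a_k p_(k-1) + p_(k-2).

1/1, 7/6, 22/19, 117/101, 256/221

Using the convergent recurrence p_i = a_i*p_{i-1} + p_{i-2}, q_i = a_i*q_{i-1} + q_{i-2} with p_{-2}=0, p_{-1}=1, q_{-2}=1, q_{-1}=0:
  i=0: a_0=1, p_0 = 1*1 + 0 = 1, q_0 = 1*0 + 1 = 1.
  i=1: a_1=6, p_1 = 6*1 + 1 = 7, q_1 = 6*1 + 0 = 6.
  i=2: a_2=3, p_2 = 3*7 + 1 = 22, q_2 = 3*6 + 1 = 19.
  i=3: a_3=5, p_3 = 5*22 + 7 = 117, q_3 = 5*19 + 6 = 101.
  i=4: a_4=2, p_4 = 2*117 + 22 = 256, q_4 = 2*101 + 19 = 221.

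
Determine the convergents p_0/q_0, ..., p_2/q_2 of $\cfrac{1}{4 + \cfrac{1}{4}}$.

0/1, 1/4, 4/17

Using the convergent recurrence p_i = a_i*p_{i-1} + p_{i-2}, q_i = a_i*q_{i-1} + q_{i-2} with p_{-2}=0, p_{-1}=1, q_{-2}=1, q_{-1}=0:
  i=0: a_0=0, p_0 = 0*1 + 0 = 0, q_0 = 0*0 + 1 = 1.
  i=1: a_1=4, p_1 = 4*0 + 1 = 1, q_1 = 4*1 + 0 = 4.
  i=2: a_2=4, p_2 = 4*1 + 0 = 4, q_2 = 4*4 + 1 = 17.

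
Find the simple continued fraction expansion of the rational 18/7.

[2; 1, 1, 3]

Run the Euclidean algorithm on 18 and 7; the successive quotients are the partial quotients a_0, a_1, ... (each step inverts the fractional part left over by the previous one):
  18 = 2*7 + 4, so a_0 = 2.
  7 = 1*4 + 3, so a_1 = 1.
  4 = 1*3 + 1, so a_2 = 1.
  3 = 3*1 + 0, so a_3 = 3.
The remainder reaches 0 after 4 divisions, so the expansion has 4 partial quotients, read off in order.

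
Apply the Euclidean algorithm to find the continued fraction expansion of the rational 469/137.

Run the Euclidean algorithm on 469 and 137; the successive quotients are the partial quotients a_0, a_1, ... (each step inverts the fractional part left over by the previous one):
  469 = 3*137 + 58, so a_0 = 3.
  137 = 2*58 + 21, so a_1 = 2.
  58 = 2*21 + 16, so a_2 = 2.
  21 = 1*16 + 5, so a_3 = 1.
  16 = 3*5 + 1, so a_4 = 3.
  5 = 5*1 + 0, so a_5 = 5.
The remainder reaches 0 after 6 divisions, so the expansion has 6 partial quotients, read off in order.

[3; 2, 2, 1, 3, 5]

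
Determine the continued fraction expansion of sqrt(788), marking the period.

[28; (14, 56)]

Write x_i = (sqrt(788) + m_i)/d_i with (m_0, d_0) = (0, 1). a_0 = floor(sqrt(788)) = 28, since 28^2 = 784 <= 788 < 841 = 29^2.
Iterate m_{i+1} = d_i*a_i - m_i, d_{i+1} = (788 - m_{i+1}^2)/d_i, a_{i+1} = floor((a_0 + m_{i+1})/d_{i+1}):
  m_1 = 1*28 - 0 = 28, d_1 = (788 - 28^2)/1 = 4/1 = 4, a_1 = floor((28 + 28)/4) = 14.
  m_2 = 4*14 - 28 = 28, d_2 = (788 - 28^2)/4 = 4/4 = 1, a_2 = floor((28 + 28)/1) = 56.
  m_3 = 1*56 - 28 = 28, d_3 = (788 - 28^2)/1 = 4/1 = 4: (m_3, d_3) = (m_1, d_1) = (28, 4), so from here the quotients repeat a_1, a_2; the period length is 2.
Hence the expansion of sqrt(788) is a_0 = 28 followed by the repeating block 14, 56 (period 2).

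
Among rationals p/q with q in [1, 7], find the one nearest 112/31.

18/5

Expand x = 112/31 as a continued fraction with the Euclidean algorithm:
  112 = 3*31 + 19, so a_0 = 3.
  31 = 1*19 + 12, so a_1 = 1.
  19 = 1*12 + 7, so a_2 = 1.
  12 = 1*7 + 5, so a_3 = 1.
  7 = 1*5 + 2, so a_4 = 1.
  5 = 2*2 + 1, so a_5 = 2.
  2 = 2*1 + 0, so a_6 = 2.
so x = [3; 1, 1, 1, 1, 2, 2].
Convergents (p_i = a_i*p_{i-1} + p_{i-2}, q_i = a_i*q_{i-1} + q_{i-2} with p_{-2}=0, p_{-1}=1, q_{-2}=1, q_{-1}=0), until the denominator exceeds 7:
  i=0: a_0=3, p_0 = 3*1 + 0 = 3, q_0 = 3*0 + 1 = 1.
  i=1: a_1=1, p_1 = 1*3 + 1 = 4, q_1 = 1*1 + 0 = 1.
  i=2: a_2=1, p_2 = 1*4 + 3 = 7, q_2 = 1*1 + 1 = 2.
  i=3: a_3=1, p_3 = 1*7 + 4 = 11, q_3 = 1*2 + 1 = 3.
  i=4: a_4=1, p_4 = 1*11 + 7 = 18, q_4 = 1*3 + 2 = 5.
  i=5: a_5=2, p_5 = 2*18 + 11 = 47, q_5 = 2*5 + 3 = 13.
q_5 = 13 > 7, so the last convergent with denominator <= 7 is p_4/q_4 = 18/5.
The closest fraction with denominator <= 7 is either p_4/q_4 or the intermediate fraction (k*p_4 + p_3)/(k*q_4 + q_3) with the largest k >= 1 whose denominator stays <= 7; these approach x as k grows, and every other convergent or intermediate fraction in range is farther away.
Largest k: floor((7 - q_3)/q_4) = floor((7 - 3)/5) = 0.
Since k = 0, no intermediate fraction beyond p_4/q_4 has denominator <= 7, so the convergent 18/5 is the closest (its error is |112*5 - 18*31|/(31*5) = 2/155).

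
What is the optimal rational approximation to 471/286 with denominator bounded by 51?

Expand x = 471/286 as a continued fraction with the Euclidean algorithm:
  471 = 1*286 + 185, so a_0 = 1.
  286 = 1*185 + 101, so a_1 = 1.
  185 = 1*101 + 84, so a_2 = 1.
  101 = 1*84 + 17, so a_3 = 1.
  84 = 4*17 + 16, so a_4 = 4.
  17 = 1*16 + 1, so a_5 = 1.
  16 = 16*1 + 0, so a_6 = 16.
so x = [1; 1, 1, 1, 4, 1, 16].
Convergents (p_i = a_i*p_{i-1} + p_{i-2}, q_i = a_i*q_{i-1} + q_{i-2} with p_{-2}=0, p_{-1}=1, q_{-2}=1, q_{-1}=0), until the denominator exceeds 51:
  i=0: a_0=1, p_0 = 1*1 + 0 = 1, q_0 = 1*0 + 1 = 1.
  i=1: a_1=1, p_1 = 1*1 + 1 = 2, q_1 = 1*1 + 0 = 1.
  i=2: a_2=1, p_2 = 1*2 + 1 = 3, q_2 = 1*1 + 1 = 2.
  i=3: a_3=1, p_3 = 1*3 + 2 = 5, q_3 = 1*2 + 1 = 3.
  i=4: a_4=4, p_4 = 4*5 + 3 = 23, q_4 = 4*3 + 2 = 14.
  i=5: a_5=1, p_5 = 1*23 + 5 = 28, q_5 = 1*14 + 3 = 17.
  i=6: a_6=16, p_6 = 16*28 + 23 = 471, q_6 = 16*17 + 14 = 286.
q_6 = 286 > 51, so the last convergent with denominator <= 51 is p_5/q_5 = 28/17.
The closest fraction with denominator <= 51 is either p_5/q_5 or the intermediate fraction (k*p_5 + p_4)/(k*q_5 + q_4) with the largest k >= 1 whose denominator stays <= 51; these approach x as k grows, and every other convergent or intermediate fraction in range is farther away.
Largest k: floor((51 - q_4)/q_5) = floor((51 - 14)/17) = 2.
That gives (2*28 + 23)/(2*17 + 14) = 79/48.
Compare the errors: |x - 28/17| = |471*17 - 28*286|/(286*17) = 1/4862, and |x - 79/48| = |471*48 - 79*286|/(286*48) = 14/13728.
Cross-multiplying, 1*13728 = 13728 < 68068 = 14*4862, so 1/4862 is smaller: the convergent 28/17 is closer to x than 79/48.

28/17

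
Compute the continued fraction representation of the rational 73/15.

[4; 1, 6, 2]

Run the Euclidean algorithm on 73 and 15; the successive quotients are the partial quotients a_0, a_1, ... (each step inverts the fractional part left over by the previous one):
  73 = 4*15 + 13, so a_0 = 4.
  15 = 1*13 + 2, so a_1 = 1.
  13 = 6*2 + 1, so a_2 = 6.
  2 = 2*1 + 0, so a_3 = 2.
The remainder reaches 0 after 4 divisions, so the expansion has 4 partial quotients, read off in order.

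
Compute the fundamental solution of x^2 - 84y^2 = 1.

(x, y) = (55, 6)

First expand sqrt(84) as a continued fraction. With x_i = (sqrt(84) + m_i)/d_i and (m_0, d_0) = (0, 1): a_0 = floor(sqrt(84)) = 9, since 9^2 = 81 <= 84 < 100 = 10^2.
Iterate m_{i+1} = d_i*a_i - m_i, d_{i+1} = (84 - m_{i+1}^2)/d_i, a_{i+1} = floor((a_0 + m_{i+1})/d_{i+1}):
  m_1 = 1*9 - 0 = 9, d_1 = (84 - 9^2)/1 = 3/1 = 3, a_1 = floor((9 + 9)/3) = 6.
  m_2 = 3*6 - 9 = 9, d_2 = (84 - 9^2)/3 = 3/3 = 1, a_2 = floor((9 + 9)/1) = 18.
  m_3 = 1*18 - 9 = 9, d_3 = (84 - 9^2)/1 = 3/1 = 3: (m_3, d_3) = (m_1, d_1) = (9, 3), so from here the quotients repeat a_1, a_2; the period length is 2.
So sqrt(84) = [9; (6, 18)] with period length k = 2.
k is even, so the fundamental solution of x^2 - 84y^2 = 1 is (p_{k-1}, q_{k-1}) = (p_1, q_1); compute convergents through index 1.
Convergents (p_i = a_i*p_{i-1} + p_{i-2}, q_i = a_i*q_{i-1} + q_{i-2} with p_{-2}=0, p_{-1}=1, q_{-2}=1, q_{-1}=0):
  i=0: a_0=9, p_0 = 9*1 + 0 = 9, q_0 = 9*0 + 1 = 1.
  i=1: a_1=6, p_1 = 6*9 + 1 = 55, q_1 = 6*1 + 0 = 6.
Check: 55^2 - 84*6^2 = 3025 - 3024 = 1, so (x, y) = (55, 6) solves the equation, and by the theorem it is the least positive solution.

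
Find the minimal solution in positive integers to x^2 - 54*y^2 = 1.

(x, y) = (485, 66)

First expand sqrt(54) as a continued fraction. With x_i = (sqrt(54) + m_i)/d_i and (m_0, d_0) = (0, 1): a_0 = floor(sqrt(54)) = 7, since 7^2 = 49 <= 54 < 64 = 8^2.
Iterate m_{i+1} = d_i*a_i - m_i, d_{i+1} = (54 - m_{i+1}^2)/d_i, a_{i+1} = floor((a_0 + m_{i+1})/d_{i+1}):
  m_1 = 1*7 - 0 = 7, d_1 = (54 - 7^2)/1 = 5/1 = 5, a_1 = floor((7 + 7)/5) = 2.
  m_2 = 5*2 - 7 = 3, d_2 = (54 - 3^2)/5 = 45/5 = 9, a_2 = floor((7 + 3)/9) = 1.
  m_3 = 9*1 - 3 = 6, d_3 = (54 - 6^2)/9 = 18/9 = 2, a_3 = floor((7 + 6)/2) = 6.
  m_4 = 2*6 - 6 = 6, d_4 = (54 - 6^2)/2 = 18/2 = 9, a_4 = floor((7 + 6)/9) = 1.
  m_5 = 9*1 - 6 = 3, d_5 = (54 - 3^2)/9 = 45/9 = 5, a_5 = floor((7 + 3)/5) = 2.
  m_6 = 5*2 - 3 = 7, d_6 = (54 - 7^2)/5 = 5/5 = 1, a_6 = floor((7 + 7)/1) = 14.
  m_7 = 1*14 - 7 = 7, d_7 = (54 - 7^2)/1 = 5/1 = 5: (m_7, d_7) = (m_1, d_1) = (7, 5), so from here the quotients repeat a_1, ..., a_6; the period length is 6.
So sqrt(54) = [7; (2, 1, 6, 1, 2, 14)] with period length k = 6.
k is even, so the fundamental solution of x^2 - 54y^2 = 1 is (p_{k-1}, q_{k-1}) = (p_5, q_5); compute convergents through index 5.
Convergents (p_i = a_i*p_{i-1} + p_{i-2}, q_i = a_i*q_{i-1} + q_{i-2} with p_{-2}=0, p_{-1}=1, q_{-2}=1, q_{-1}=0):
  i=0: a_0=7, p_0 = 7*1 + 0 = 7, q_0 = 7*0 + 1 = 1.
  i=1: a_1=2, p_1 = 2*7 + 1 = 15, q_1 = 2*1 + 0 = 2.
  i=2: a_2=1, p_2 = 1*15 + 7 = 22, q_2 = 1*2 + 1 = 3.
  i=3: a_3=6, p_3 = 6*22 + 15 = 147, q_3 = 6*3 + 2 = 20.
  i=4: a_4=1, p_4 = 1*147 + 22 = 169, q_4 = 1*20 + 3 = 23.
  i=5: a_5=2, p_5 = 2*169 + 147 = 485, q_5 = 2*23 + 20 = 66.
Check: 485^2 - 54*66^2 = 235225 - 235224 = 1, so (x, y) = (485, 66) solves the equation, and by the theorem it is the least positive solution.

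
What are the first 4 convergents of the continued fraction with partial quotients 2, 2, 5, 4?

2/1, 5/2, 27/11, 113/46

Using the convergent recurrence p_i = a_i*p_{i-1} + p_{i-2}, q_i = a_i*q_{i-1} + q_{i-2} with p_{-2}=0, p_{-1}=1, q_{-2}=1, q_{-1}=0:
  i=0: a_0=2, p_0 = 2*1 + 0 = 2, q_0 = 2*0 + 1 = 1.
  i=1: a_1=2, p_1 = 2*2 + 1 = 5, q_1 = 2*1 + 0 = 2.
  i=2: a_2=5, p_2 = 5*5 + 2 = 27, q_2 = 5*2 + 1 = 11.
  i=3: a_3=4, p_3 = 4*27 + 5 = 113, q_3 = 4*11 + 2 = 46.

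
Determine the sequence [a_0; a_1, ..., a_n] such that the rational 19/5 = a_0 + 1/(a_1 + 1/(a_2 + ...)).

Run the Euclidean algorithm on 19 and 5; the successive quotients are the partial quotients a_0, a_1, ... (each step inverts the fractional part left over by the previous one):
  19 = 3*5 + 4, so a_0 = 3.
  5 = 1*4 + 1, so a_1 = 1.
  4 = 4*1 + 0, so a_2 = 4.
The remainder reaches 0 after 3 divisions, so the expansion has 3 partial quotients, read off in order.

[3; 1, 4]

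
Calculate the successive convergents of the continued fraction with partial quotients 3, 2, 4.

3/1, 7/2, 31/9

Using the convergent recurrence p_i = a_i*p_{i-1} + p_{i-2}, q_i = a_i*q_{i-1} + q_{i-2} with p_{-2}=0, p_{-1}=1, q_{-2}=1, q_{-1}=0:
  i=0: a_0=3, p_0 = 3*1 + 0 = 3, q_0 = 3*0 + 1 = 1.
  i=1: a_1=2, p_1 = 2*3 + 1 = 7, q_1 = 2*1 + 0 = 2.
  i=2: a_2=4, p_2 = 4*7 + 3 = 31, q_2 = 4*2 + 1 = 9.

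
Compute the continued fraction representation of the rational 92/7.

[13; 7]

Run the Euclidean algorithm on 92 and 7; the successive quotients are the partial quotients a_0, a_1, ... (each step inverts the fractional part left over by the previous one):
  92 = 13*7 + 1, so a_0 = 13.
  7 = 7*1 + 0, so a_1 = 7.
The remainder reaches 0 after 2 divisions, so the expansion has 2 partial quotients, read off in order.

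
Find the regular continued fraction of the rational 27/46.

Run the Euclidean algorithm on 27 and 46; the successive quotients are the partial quotients a_0, a_1, ... (each step inverts the fractional part left over by the previous one):
  27 = 0*46 + 27, so a_0 = 0.
  46 = 1*27 + 19, so a_1 = 1.
  27 = 1*19 + 8, so a_2 = 1.
  19 = 2*8 + 3, so a_3 = 2.
  8 = 2*3 + 2, so a_4 = 2.
  3 = 1*2 + 1, so a_5 = 1.
  2 = 2*1 + 0, so a_6 = 2.
The remainder reaches 0 after 7 divisions, so the expansion has 7 partial quotients, read off in order.

[0; 1, 1, 2, 2, 1, 2]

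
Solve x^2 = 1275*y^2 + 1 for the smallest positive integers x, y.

First expand sqrt(1275) as a continued fraction. With x_i = (sqrt(1275) + m_i)/d_i and (m_0, d_0) = (0, 1): a_0 = floor(sqrt(1275)) = 35, since 35^2 = 1225 <= 1275 < 1296 = 36^2.
Iterate m_{i+1} = d_i*a_i - m_i, d_{i+1} = (1275 - m_{i+1}^2)/d_i, a_{i+1} = floor((a_0 + m_{i+1})/d_{i+1}):
  m_1 = 1*35 - 0 = 35, d_1 = (1275 - 35^2)/1 = 50/1 = 50, a_1 = floor((35 + 35)/50) = 1.
  m_2 = 50*1 - 35 = 15, d_2 = (1275 - 15^2)/50 = 1050/50 = 21, a_2 = floor((35 + 15)/21) = 2.
  m_3 = 21*2 - 15 = 27, d_3 = (1275 - 27^2)/21 = 546/21 = 26, a_3 = floor((35 + 27)/26) = 2.
  m_4 = 26*2 - 27 = 25, d_4 = (1275 - 25^2)/26 = 650/26 = 25, a_4 = floor((35 + 25)/25) = 2.
  m_5 = 25*2 - 25 = 25, d_5 = (1275 - 25^2)/25 = 650/25 = 26, a_5 = floor((35 + 25)/26) = 2.
  m_6 = 26*2 - 25 = 27, d_6 = (1275 - 27^2)/26 = 546/26 = 21, a_6 = floor((35 + 27)/21) = 2.
  m_7 = 21*2 - 27 = 15, d_7 = (1275 - 15^2)/21 = 1050/21 = 50, a_7 = floor((35 + 15)/50) = 1.
  m_8 = 50*1 - 15 = 35, d_8 = (1275 - 35^2)/50 = 50/50 = 1, a_8 = floor((35 + 35)/1) = 70.
  m_9 = 1*70 - 35 = 35, d_9 = (1275 - 35^2)/1 = 50/1 = 50: (m_9, d_9) = (m_1, d_1) = (35, 50), so from here the quotients repeat a_1, ..., a_8; the period length is 8.
So sqrt(1275) = [35; (1, 2, 2, 2, 2, 2, 1, 70)] with period length k = 8.
k is even, so the fundamental solution of x^2 - 1275y^2 = 1 is (p_{k-1}, q_{k-1}) = (p_7, q_7); compute convergents through index 7.
Convergents (p_i = a_i*p_{i-1} + p_{i-2}, q_i = a_i*q_{i-1} + q_{i-2} with p_{-2}=0, p_{-1}=1, q_{-2}=1, q_{-1}=0):
  i=0: a_0=35, p_0 = 35*1 + 0 = 35, q_0 = 35*0 + 1 = 1.
  i=1: a_1=1, p_1 = 1*35 + 1 = 36, q_1 = 1*1 + 0 = 1.
  i=2: a_2=2, p_2 = 2*36 + 35 = 107, q_2 = 2*1 + 1 = 3.
  i=3: a_3=2, p_3 = 2*107 + 36 = 250, q_3 = 2*3 + 1 = 7.
  i=4: a_4=2, p_4 = 2*250 + 107 = 607, q_4 = 2*7 + 3 = 17.
  i=5: a_5=2, p_5 = 2*607 + 250 = 1464, q_5 = 2*17 + 7 = 41.
  i=6: a_6=2, p_6 = 2*1464 + 607 = 3535, q_6 = 2*41 + 17 = 99.
  i=7: a_7=1, p_7 = 1*3535 + 1464 = 4999, q_7 = 1*99 + 41 = 140.
Check: 4999^2 - 1275*140^2 = 24990001 - 24990000 = 1, so (x, y) = (4999, 140) solves the equation, and by the theorem it is the least positive solution.

(x, y) = (4999, 140)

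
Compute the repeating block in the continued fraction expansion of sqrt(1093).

[33; (16, 1, 1, 16, 66)]

Write x_i = (sqrt(1093) + m_i)/d_i with (m_0, d_0) = (0, 1). a_0 = floor(sqrt(1093)) = 33, since 33^2 = 1089 <= 1093 < 1156 = 34^2.
Iterate m_{i+1} = d_i*a_i - m_i, d_{i+1} = (1093 - m_{i+1}^2)/d_i, a_{i+1} = floor((a_0 + m_{i+1})/d_{i+1}):
  m_1 = 1*33 - 0 = 33, d_1 = (1093 - 33^2)/1 = 4/1 = 4, a_1 = floor((33 + 33)/4) = 16.
  m_2 = 4*16 - 33 = 31, d_2 = (1093 - 31^2)/4 = 132/4 = 33, a_2 = floor((33 + 31)/33) = 1.
  m_3 = 33*1 - 31 = 2, d_3 = (1093 - 2^2)/33 = 1089/33 = 33, a_3 = floor((33 + 2)/33) = 1.
  m_4 = 33*1 - 2 = 31, d_4 = (1093 - 31^2)/33 = 132/33 = 4, a_4 = floor((33 + 31)/4) = 16.
  m_5 = 4*16 - 31 = 33, d_5 = (1093 - 33^2)/4 = 4/4 = 1, a_5 = floor((33 + 33)/1) = 66.
  m_6 = 1*66 - 33 = 33, d_6 = (1093 - 33^2)/1 = 4/1 = 4: (m_6, d_6) = (m_1, d_1) = (33, 4), so from here the quotients repeat a_1, ..., a_5; the period length is 5.
Hence the expansion of sqrt(1093) is a_0 = 33 followed by the repeating block 16, 1, 1, 16, 66 (period 5).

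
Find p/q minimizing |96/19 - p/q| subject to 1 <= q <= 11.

56/11

Expand x = 96/19 as a continued fraction with the Euclidean algorithm:
  96 = 5*19 + 1, so a_0 = 5.
  19 = 19*1 + 0, so a_1 = 19.
so x = [5; 19].
Convergents (p_i = a_i*p_{i-1} + p_{i-2}, q_i = a_i*q_{i-1} + q_{i-2} with p_{-2}=0, p_{-1}=1, q_{-2}=1, q_{-1}=0), until the denominator exceeds 11:
  i=0: a_0=5, p_0 = 5*1 + 0 = 5, q_0 = 5*0 + 1 = 1.
  i=1: a_1=19, p_1 = 19*5 + 1 = 96, q_1 = 19*1 + 0 = 19.
q_1 = 19 > 11, so the last convergent with denominator <= 11 is p_0/q_0 = 5/1.
The closest fraction with denominator <= 11 is either p_0/q_0 or the intermediate fraction (k*p_0 + p_{-1})/(k*q_0 + q_{-1}) with the largest k >= 1 whose denominator stays <= 11; these approach x as k grows, and every other convergent or intermediate fraction in range is farther away.
Largest k: floor((11 - q_{-1})/q_0) = floor((11 - 0)/1) = 11 (using the seeds p_{-1} = 1, q_{-1} = 0).
That gives (11*5 + 1)/(11*1 + 0) = 56/11.
Compare the errors: |x - 5/1| = |96*1 - 5*19|/(19*1) = 1/19, and |x - 56/11| = |96*11 - 56*19|/(19*11) = 8/209.
Cross-multiplying, 8*19 = 152 < 209 = 1*209, so 8/209 is smaller: the intermediate fraction 56/11 is closer to x than 5/1.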